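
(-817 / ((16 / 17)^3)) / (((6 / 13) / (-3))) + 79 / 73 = 6370.83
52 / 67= 0.78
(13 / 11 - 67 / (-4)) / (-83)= -789 / 3652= -0.22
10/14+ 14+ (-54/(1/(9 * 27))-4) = -91779/7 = -13111.29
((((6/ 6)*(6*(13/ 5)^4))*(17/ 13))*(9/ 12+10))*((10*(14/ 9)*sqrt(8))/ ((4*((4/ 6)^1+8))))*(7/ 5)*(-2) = -6053411*sqrt(2)/ 625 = -13697.31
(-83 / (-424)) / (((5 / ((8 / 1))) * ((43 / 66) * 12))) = 913 / 22790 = 0.04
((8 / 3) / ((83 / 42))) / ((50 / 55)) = 616 / 415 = 1.48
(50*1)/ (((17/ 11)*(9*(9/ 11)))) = 6050/ 1377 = 4.39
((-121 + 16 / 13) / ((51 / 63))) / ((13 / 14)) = -159.33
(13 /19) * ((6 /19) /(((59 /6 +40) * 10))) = 18 /41515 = 0.00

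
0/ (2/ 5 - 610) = 0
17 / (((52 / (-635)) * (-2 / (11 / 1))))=118745 / 104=1141.78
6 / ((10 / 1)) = 3 / 5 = 0.60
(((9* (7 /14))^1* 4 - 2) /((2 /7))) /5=56 /5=11.20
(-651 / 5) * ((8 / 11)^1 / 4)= -1302 / 55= -23.67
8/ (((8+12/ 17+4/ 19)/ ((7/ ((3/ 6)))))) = 2261/ 180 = 12.56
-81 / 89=-0.91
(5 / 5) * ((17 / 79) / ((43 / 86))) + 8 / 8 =113 / 79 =1.43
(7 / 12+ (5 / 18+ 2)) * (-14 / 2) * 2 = -721 / 18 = -40.06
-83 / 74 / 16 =-83 / 1184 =-0.07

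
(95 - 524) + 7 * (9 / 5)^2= -10158 / 25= -406.32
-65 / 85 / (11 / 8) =-104 / 187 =-0.56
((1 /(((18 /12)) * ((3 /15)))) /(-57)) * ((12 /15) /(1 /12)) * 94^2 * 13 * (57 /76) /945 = -918944 /17955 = -51.18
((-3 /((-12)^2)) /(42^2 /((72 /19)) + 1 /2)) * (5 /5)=-0.00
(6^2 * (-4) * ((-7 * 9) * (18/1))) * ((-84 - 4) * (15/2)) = -107775360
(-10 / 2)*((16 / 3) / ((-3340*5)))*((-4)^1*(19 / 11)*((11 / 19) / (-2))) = 8 / 2505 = 0.00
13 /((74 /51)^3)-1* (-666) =271603647 /405224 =670.26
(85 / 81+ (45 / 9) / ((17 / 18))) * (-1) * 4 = -25.37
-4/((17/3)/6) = -72/17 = -4.24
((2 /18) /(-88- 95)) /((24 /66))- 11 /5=-72523 /32940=-2.20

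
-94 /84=-47 /42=-1.12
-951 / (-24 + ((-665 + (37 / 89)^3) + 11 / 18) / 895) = 10800555111090 / 280999026677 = 38.44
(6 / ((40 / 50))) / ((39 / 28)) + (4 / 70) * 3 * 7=428 / 65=6.58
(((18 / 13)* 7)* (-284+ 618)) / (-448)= -1503 / 208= -7.23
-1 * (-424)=424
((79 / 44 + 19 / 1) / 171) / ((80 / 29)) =1769 / 40128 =0.04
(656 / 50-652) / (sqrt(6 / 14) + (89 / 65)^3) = -216454904881215 / 813153091213 + 12045905210625 *sqrt(21) / 813153091213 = -198.31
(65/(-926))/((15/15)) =-0.07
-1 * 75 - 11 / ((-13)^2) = -12686 / 169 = -75.07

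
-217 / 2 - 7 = -231 / 2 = -115.50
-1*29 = -29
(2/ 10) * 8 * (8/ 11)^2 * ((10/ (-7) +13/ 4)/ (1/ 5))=7.71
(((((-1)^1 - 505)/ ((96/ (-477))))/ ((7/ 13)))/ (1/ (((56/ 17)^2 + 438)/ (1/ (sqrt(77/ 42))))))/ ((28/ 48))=33918078909 * sqrt(66)/ 56644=4864624.24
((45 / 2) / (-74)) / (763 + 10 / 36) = -405 / 1016686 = -0.00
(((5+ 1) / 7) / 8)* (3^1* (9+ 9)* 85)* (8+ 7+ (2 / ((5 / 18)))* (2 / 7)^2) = 5258763 / 686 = 7665.84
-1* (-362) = 362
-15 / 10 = -3 / 2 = -1.50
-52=-52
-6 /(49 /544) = -3264 /49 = -66.61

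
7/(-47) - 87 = -4096/47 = -87.15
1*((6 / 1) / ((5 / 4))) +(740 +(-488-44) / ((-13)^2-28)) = 522424 / 705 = 741.03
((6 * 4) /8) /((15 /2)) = 2 /5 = 0.40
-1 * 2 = -2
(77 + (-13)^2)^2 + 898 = 61414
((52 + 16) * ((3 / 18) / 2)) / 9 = 17 / 27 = 0.63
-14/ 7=-2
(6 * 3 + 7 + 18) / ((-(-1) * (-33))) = -43 / 33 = -1.30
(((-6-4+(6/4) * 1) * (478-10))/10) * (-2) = 795.60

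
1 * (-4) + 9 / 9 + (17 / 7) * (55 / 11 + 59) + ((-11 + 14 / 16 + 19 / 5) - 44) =28589 / 280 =102.10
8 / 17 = 0.47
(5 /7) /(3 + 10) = 5 /91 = 0.05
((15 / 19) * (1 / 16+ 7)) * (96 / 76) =5085 / 722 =7.04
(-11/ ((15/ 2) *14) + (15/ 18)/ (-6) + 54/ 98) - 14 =-120769/ 8820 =-13.69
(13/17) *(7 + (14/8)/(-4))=1365/272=5.02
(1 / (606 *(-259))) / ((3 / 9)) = -1 / 52318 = -0.00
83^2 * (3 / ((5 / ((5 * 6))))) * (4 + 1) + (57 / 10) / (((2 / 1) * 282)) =1165618819 / 1880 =620010.01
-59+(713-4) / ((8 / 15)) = 10163 / 8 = 1270.38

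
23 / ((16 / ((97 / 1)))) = 2231 / 16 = 139.44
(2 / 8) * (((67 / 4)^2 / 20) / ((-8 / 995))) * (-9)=8039799 / 2048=3925.68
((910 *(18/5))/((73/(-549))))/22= -899262/803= -1119.88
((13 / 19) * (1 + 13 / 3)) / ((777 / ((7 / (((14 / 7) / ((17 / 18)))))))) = 884 / 56943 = 0.02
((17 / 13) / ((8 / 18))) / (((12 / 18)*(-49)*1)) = -459 / 5096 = -0.09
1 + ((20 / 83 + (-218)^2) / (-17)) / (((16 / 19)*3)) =-4679875 / 4233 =-1105.57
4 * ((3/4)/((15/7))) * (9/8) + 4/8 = 83/40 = 2.08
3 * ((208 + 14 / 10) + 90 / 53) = 167823 / 265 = 633.29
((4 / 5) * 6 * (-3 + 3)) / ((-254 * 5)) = 0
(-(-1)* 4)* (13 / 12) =13 / 3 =4.33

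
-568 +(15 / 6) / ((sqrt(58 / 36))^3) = -568 +135 * sqrt(58) / 841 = -566.78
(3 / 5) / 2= 3 / 10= 0.30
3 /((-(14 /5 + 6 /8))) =-60 /71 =-0.85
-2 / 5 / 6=-1 / 15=-0.07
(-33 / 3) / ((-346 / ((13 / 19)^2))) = 1859 / 124906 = 0.01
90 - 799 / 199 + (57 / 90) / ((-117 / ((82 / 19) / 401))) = 12041943646 / 140047245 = 85.98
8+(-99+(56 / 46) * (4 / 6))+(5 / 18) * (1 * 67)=-29633 / 414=-71.58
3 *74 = 222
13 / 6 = 2.17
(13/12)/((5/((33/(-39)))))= -11/60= -0.18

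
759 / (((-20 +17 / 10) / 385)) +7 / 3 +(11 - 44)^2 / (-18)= -5865589 / 366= -16026.20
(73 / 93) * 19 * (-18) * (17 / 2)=-70737 / 31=-2281.84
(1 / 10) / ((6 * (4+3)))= 1 / 420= 0.00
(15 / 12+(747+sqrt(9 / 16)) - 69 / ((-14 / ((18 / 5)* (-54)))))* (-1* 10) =14638 / 7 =2091.14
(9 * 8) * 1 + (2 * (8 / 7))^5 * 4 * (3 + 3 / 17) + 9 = 249635655 / 285719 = 873.71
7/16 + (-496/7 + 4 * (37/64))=-1907/28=-68.11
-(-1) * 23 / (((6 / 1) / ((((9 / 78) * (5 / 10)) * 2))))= 23 / 52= 0.44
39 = 39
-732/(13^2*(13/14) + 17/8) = -13664/2969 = -4.60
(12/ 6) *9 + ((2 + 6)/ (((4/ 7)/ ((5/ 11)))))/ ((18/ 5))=1957/ 99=19.77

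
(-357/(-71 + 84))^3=-45499293/2197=-20709.74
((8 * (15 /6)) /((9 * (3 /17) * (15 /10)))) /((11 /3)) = 680 /297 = 2.29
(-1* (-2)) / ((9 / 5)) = 10 / 9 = 1.11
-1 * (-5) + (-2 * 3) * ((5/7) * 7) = -25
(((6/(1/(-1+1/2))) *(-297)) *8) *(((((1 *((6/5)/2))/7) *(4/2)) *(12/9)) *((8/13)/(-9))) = -50688/455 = -111.40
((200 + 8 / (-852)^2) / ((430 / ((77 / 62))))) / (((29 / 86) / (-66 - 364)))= -60086706911 / 81573462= -736.60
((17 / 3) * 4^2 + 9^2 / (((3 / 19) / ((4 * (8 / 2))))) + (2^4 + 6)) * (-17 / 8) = -212177 / 12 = -17681.42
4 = 4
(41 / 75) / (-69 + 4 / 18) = -123 / 15475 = -0.01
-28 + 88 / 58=-768 / 29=-26.48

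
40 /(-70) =-4 /7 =-0.57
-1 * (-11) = 11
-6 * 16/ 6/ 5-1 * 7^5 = -84051/ 5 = -16810.20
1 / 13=0.08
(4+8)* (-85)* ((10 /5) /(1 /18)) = -36720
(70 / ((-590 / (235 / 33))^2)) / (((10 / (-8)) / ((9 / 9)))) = -30926 / 3790809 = -0.01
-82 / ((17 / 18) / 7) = -10332 / 17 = -607.76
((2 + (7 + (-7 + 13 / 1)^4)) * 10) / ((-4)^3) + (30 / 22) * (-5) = -74175 / 352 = -210.72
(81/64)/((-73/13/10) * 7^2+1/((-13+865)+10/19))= -1093365/23769344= -0.05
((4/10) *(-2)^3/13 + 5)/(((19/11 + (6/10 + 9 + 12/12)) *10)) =1133/29380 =0.04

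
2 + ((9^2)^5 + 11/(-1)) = 3486784392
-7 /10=-0.70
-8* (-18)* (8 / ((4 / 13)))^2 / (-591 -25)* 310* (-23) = 86757840 / 77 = 1126725.19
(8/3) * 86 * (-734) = -504992/3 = -168330.67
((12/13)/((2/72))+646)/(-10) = -883/13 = -67.92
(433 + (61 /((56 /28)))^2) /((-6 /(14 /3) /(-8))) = 8482.44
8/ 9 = 0.89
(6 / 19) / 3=2 / 19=0.11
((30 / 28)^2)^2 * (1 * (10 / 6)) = 84375 / 38416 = 2.20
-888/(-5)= 888/5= 177.60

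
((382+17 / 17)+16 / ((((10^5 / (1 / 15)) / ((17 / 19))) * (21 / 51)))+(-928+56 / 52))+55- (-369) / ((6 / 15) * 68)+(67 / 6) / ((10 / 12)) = -5091861935149 / 11022375000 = -461.96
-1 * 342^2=-116964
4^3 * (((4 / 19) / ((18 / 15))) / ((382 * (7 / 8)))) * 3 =2560 / 25403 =0.10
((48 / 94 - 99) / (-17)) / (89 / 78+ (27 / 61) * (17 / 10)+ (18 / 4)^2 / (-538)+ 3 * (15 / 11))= 1303426598760 / 1337907770989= 0.97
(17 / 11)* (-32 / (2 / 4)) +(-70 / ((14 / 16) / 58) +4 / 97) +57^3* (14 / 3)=917081306 / 1067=859495.13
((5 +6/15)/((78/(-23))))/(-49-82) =207/17030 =0.01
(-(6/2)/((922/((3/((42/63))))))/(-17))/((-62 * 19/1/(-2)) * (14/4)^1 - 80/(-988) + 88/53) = 117819/282235370030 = 0.00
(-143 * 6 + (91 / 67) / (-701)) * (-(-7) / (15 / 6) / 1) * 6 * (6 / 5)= -17297.32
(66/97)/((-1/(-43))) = 2838/97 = 29.26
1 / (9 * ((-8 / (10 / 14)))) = -5 / 504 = -0.01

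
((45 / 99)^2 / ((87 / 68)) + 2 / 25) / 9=63554 / 2368575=0.03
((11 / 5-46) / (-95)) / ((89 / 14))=3066 / 42275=0.07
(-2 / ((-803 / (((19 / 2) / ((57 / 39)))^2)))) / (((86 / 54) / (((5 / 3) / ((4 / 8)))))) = 7605 / 34529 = 0.22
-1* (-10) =10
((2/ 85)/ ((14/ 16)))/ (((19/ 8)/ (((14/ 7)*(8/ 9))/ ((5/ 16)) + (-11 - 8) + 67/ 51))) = -0.14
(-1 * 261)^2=68121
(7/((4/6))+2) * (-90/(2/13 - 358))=14625/4652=3.14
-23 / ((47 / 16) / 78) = -28704 / 47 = -610.72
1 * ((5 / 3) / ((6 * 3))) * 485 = 44.91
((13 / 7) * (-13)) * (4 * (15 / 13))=-780 / 7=-111.43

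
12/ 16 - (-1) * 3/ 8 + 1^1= 17/ 8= 2.12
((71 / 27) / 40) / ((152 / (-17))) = -1207 / 164160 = -0.01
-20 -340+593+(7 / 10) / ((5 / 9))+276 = 25513 / 50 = 510.26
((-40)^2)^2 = 2560000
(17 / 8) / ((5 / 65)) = 221 / 8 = 27.62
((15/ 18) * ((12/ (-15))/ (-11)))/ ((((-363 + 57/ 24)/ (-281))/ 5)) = 4496/ 19041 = 0.24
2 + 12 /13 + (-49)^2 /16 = 31821 /208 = 152.99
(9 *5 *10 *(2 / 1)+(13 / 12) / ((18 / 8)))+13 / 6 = 48743 / 54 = 902.65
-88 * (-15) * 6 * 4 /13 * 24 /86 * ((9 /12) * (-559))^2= 119536560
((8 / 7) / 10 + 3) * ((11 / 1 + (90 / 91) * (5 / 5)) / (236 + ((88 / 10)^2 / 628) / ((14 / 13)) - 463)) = -93351415 / 567264789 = -0.16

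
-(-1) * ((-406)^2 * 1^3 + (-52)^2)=167540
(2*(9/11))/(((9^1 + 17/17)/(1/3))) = 3/55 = 0.05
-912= -912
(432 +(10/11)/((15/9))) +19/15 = 71579/165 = 433.81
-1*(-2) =2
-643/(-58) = 643/58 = 11.09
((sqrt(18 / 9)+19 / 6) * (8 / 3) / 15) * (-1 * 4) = -304 / 135 - 32 * sqrt(2) / 45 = -3.26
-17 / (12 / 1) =-17 / 12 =-1.42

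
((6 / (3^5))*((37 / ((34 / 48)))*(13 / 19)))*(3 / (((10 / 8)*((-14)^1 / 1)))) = -15392 / 101745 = -0.15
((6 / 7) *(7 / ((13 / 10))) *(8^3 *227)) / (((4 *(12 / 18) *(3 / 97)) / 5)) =422764800 / 13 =32520369.23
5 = 5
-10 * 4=-40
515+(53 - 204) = 364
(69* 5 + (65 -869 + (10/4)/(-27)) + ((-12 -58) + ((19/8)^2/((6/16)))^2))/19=-523309/32832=-15.94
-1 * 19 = -19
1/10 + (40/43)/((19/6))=3217/8170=0.39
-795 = -795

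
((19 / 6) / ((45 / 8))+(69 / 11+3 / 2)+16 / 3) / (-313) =-40597 / 929610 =-0.04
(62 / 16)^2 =961 / 64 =15.02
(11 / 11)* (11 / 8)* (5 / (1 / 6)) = 165 / 4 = 41.25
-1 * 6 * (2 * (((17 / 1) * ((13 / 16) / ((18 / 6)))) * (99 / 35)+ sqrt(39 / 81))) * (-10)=40 * sqrt(39) / 3+ 21879 / 14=1646.05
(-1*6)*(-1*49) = 294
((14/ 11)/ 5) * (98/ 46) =686/ 1265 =0.54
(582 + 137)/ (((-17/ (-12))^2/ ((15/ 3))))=1791.28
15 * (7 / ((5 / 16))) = 336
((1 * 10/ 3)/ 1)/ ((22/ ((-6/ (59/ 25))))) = -250/ 649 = -0.39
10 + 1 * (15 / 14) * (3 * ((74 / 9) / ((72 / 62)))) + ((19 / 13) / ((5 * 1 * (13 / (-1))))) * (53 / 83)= 578710661 / 17674020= 32.74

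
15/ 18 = 5/ 6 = 0.83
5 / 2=2.50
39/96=13/32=0.41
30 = 30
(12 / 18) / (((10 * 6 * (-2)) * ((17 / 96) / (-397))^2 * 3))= -40347904 / 4335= -9307.47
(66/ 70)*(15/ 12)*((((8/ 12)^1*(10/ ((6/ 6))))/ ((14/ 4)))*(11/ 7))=1210/ 343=3.53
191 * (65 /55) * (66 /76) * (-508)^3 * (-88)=2261456230898.53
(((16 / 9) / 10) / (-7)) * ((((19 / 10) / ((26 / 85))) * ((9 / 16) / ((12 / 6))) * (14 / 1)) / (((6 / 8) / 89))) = -73.71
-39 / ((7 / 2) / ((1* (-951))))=74178 / 7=10596.86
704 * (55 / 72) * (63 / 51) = 33880 / 51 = 664.31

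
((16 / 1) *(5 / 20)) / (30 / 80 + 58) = 32 / 467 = 0.07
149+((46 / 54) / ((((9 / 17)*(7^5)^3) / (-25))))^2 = 198307900218937985026705407090574 / 1330925504825087147830236990201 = 149.00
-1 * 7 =-7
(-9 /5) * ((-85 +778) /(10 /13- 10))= 27027 /200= 135.14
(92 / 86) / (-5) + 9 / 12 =461 / 860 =0.54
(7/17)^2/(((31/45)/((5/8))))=11025/71672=0.15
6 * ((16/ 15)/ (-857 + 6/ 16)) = -256/ 34265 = -0.01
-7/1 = -7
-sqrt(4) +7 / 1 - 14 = -9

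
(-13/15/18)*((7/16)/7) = -13/4320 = -0.00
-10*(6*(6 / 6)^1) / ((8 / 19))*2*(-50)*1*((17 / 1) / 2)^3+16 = 35005189 / 4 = 8751297.25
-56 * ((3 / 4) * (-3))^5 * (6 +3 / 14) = 5137263 / 256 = 20067.43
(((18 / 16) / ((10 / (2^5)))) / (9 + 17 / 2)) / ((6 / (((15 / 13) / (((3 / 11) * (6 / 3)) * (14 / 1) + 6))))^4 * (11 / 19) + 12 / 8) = 606936 / 43184236425575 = 0.00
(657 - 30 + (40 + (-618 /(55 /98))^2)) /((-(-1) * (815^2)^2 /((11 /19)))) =3670015771 /2305243094515625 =0.00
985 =985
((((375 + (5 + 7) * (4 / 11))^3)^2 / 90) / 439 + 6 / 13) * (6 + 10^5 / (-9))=-1050074103159273822115423 / 1253342805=-837818750760111.33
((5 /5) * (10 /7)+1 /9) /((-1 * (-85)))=97 /5355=0.02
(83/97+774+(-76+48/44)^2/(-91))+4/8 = 1524542265/2136134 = 713.69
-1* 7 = -7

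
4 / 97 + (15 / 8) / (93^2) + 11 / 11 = 1.04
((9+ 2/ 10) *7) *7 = 2254/ 5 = 450.80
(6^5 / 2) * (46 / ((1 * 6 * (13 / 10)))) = 298080 / 13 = 22929.23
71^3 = 357911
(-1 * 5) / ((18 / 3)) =-5 / 6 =-0.83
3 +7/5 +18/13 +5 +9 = 1286/65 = 19.78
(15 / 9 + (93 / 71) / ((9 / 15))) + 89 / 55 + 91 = 1130122 / 11715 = 96.47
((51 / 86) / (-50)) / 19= -51 / 81700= -0.00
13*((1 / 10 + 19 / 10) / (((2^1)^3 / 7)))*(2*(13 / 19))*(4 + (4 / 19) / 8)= 180999 / 1444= 125.35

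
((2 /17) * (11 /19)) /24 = 0.00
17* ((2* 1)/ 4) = 17/ 2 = 8.50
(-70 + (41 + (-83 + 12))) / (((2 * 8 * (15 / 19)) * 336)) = -0.02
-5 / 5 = -1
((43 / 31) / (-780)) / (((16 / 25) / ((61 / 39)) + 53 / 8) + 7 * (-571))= 26230 / 58851197847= 0.00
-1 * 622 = -622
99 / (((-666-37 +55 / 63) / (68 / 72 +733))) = -9155223 / 88468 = -103.49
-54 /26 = -27 /13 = -2.08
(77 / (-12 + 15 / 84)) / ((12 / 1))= -539 / 993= -0.54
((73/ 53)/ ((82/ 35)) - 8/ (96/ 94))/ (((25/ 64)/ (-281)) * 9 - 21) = 849438272/ 2463458391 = 0.34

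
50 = 50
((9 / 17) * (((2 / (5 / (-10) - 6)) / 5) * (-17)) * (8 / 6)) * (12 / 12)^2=48 / 65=0.74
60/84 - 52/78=1/21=0.05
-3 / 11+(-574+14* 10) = -4777 / 11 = -434.27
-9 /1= -9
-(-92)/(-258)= -0.36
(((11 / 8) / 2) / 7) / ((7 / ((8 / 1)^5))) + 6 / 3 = 22626 / 49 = 461.76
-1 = -1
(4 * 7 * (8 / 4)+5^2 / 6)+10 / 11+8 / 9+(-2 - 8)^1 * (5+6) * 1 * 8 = -161971 / 198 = -818.04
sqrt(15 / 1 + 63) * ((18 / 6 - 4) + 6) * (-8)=-353.27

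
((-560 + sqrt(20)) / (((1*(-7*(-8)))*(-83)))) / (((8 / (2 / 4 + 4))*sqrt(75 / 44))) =3*sqrt(33)*(280 - sqrt(5)) / 92960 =0.05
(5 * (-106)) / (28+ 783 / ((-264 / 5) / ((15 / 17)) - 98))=-2091380 / 90913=-23.00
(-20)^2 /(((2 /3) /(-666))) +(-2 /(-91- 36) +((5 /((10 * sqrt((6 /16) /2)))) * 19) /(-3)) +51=-50742721 /127- 38 * sqrt(3) /9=-399556.30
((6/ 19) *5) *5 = 150/ 19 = 7.89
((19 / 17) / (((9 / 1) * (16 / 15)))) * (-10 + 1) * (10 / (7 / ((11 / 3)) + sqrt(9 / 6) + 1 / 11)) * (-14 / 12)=665 / 68-665 * sqrt(6) / 272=3.79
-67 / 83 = -0.81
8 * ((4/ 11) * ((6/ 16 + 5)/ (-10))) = -86/ 55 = -1.56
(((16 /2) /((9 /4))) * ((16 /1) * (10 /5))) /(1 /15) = 5120 /3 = 1706.67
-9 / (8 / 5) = -45 / 8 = -5.62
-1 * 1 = -1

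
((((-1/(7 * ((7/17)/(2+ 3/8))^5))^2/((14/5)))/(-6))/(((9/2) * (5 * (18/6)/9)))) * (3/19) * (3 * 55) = -171960.99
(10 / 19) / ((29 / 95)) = 50 / 29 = 1.72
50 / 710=5 / 71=0.07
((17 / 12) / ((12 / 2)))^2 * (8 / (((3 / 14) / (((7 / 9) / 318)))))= 14161 / 2781864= 0.01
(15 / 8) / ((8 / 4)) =15 / 16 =0.94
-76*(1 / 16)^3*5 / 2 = -95 / 2048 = -0.05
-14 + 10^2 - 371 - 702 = -987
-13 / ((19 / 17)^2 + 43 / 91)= -341887 / 45278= -7.55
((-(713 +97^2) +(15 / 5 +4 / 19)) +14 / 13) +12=-2496111 / 247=-10105.71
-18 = -18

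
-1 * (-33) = 33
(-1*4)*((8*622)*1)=-19904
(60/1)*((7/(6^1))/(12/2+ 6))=35/6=5.83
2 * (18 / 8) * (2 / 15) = 0.60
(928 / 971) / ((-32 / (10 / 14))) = -145 / 6797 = -0.02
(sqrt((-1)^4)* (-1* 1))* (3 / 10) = -0.30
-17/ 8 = -2.12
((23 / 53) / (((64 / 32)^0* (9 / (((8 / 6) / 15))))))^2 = 8464 / 460746225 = 0.00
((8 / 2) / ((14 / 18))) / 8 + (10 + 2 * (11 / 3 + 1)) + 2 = 923 / 42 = 21.98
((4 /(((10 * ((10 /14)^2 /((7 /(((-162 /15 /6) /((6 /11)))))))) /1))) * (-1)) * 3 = 1372 /275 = 4.99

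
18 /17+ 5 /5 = 35 /17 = 2.06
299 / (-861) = -299 / 861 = -0.35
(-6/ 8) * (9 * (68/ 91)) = -459/ 91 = -5.04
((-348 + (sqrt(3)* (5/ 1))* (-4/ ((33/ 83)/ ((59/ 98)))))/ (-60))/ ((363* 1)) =4897* sqrt(3)/ 3521826 + 29/ 1815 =0.02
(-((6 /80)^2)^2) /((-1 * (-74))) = -81 /189440000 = -0.00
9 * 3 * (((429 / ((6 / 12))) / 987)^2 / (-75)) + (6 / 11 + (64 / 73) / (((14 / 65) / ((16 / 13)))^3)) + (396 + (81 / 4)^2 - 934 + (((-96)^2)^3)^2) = 149114600390096525590956078438630621 / 243369064400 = 612709757329767363772451.90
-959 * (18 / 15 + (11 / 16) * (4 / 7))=-30551 / 20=-1527.55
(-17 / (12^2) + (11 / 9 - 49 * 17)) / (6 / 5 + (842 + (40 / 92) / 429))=-656665295 / 665589152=-0.99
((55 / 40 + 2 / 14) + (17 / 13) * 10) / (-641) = -10625 / 466648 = -0.02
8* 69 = 552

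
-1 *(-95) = 95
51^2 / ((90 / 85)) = 2456.50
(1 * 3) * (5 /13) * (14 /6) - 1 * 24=-277 /13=-21.31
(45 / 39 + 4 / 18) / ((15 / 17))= 2737 / 1755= 1.56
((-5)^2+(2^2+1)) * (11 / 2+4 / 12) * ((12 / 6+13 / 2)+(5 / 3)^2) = 35525 / 18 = 1973.61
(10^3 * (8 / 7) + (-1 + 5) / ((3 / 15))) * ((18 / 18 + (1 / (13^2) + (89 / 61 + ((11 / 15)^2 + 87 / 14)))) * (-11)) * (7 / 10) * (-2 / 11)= 243635711594 / 16236675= 15005.27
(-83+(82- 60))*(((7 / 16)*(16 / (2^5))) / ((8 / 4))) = -427 / 64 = -6.67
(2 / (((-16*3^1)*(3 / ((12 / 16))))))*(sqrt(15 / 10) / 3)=-sqrt(6) / 576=-0.00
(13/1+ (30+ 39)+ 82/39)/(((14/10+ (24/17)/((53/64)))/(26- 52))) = -29552800/41961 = -704.29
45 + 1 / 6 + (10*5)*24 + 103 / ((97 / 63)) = 763621 / 582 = 1312.06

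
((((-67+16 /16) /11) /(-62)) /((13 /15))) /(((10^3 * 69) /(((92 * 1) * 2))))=3 /10075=0.00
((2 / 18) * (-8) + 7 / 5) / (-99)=-23 / 4455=-0.01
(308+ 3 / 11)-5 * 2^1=298.27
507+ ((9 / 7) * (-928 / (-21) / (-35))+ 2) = 870151 / 1715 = 507.38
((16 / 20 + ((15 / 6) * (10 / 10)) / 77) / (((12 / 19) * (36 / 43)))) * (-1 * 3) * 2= -523697 / 55440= -9.45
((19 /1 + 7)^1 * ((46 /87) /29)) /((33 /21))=8372 /27753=0.30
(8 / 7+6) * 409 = 2921.43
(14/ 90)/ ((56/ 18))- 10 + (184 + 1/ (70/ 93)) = 24553/ 140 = 175.38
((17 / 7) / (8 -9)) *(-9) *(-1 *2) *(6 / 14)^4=-24786 / 16807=-1.47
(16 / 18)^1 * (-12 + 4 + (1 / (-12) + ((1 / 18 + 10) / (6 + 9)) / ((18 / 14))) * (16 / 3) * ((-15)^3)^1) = -1704928 / 243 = -7016.16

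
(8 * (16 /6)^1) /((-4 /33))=-176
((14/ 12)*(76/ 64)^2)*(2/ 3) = 2527/ 2304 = 1.10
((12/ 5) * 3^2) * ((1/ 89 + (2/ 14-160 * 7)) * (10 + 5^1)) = -226043136/ 623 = -362830.07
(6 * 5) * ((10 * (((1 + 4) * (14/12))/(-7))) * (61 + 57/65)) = -201100/13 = -15469.23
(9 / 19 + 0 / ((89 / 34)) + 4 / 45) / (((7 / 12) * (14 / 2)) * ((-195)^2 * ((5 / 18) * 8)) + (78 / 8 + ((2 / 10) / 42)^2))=117845 / 72279645511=0.00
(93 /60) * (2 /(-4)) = -31 /40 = -0.78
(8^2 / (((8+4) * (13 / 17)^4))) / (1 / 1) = 1336336 / 85683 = 15.60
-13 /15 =-0.87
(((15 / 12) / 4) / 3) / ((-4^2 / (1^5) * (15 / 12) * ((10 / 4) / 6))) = -1 / 80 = -0.01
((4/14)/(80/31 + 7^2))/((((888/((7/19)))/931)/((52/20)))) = 1519/273060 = 0.01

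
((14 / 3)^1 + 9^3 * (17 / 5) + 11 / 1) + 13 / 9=112307 / 45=2495.71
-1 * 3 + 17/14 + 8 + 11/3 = 415/42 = 9.88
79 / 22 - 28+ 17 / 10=-1249 / 55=-22.71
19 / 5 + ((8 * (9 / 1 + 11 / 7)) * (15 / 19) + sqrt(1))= 47592 / 665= 71.57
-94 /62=-47 /31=-1.52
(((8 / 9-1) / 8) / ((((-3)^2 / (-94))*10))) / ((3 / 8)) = 47 / 1215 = 0.04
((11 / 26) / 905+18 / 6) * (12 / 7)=423606 / 82355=5.14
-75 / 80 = -15 / 16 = -0.94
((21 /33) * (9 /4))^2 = 3969 /1936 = 2.05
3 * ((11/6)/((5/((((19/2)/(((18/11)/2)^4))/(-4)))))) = -3059969/524880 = -5.83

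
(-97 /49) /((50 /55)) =-1067 /490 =-2.18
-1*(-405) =405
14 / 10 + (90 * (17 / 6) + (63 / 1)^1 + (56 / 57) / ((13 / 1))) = 1183657 / 3705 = 319.48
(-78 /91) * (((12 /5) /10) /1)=-36 /175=-0.21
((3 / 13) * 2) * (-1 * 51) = -306 / 13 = -23.54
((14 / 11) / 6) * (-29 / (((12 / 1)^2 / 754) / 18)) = -76531 / 132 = -579.78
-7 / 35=-1 / 5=-0.20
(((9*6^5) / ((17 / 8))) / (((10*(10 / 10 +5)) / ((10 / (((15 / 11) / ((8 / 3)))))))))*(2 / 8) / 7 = 228096 / 595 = 383.35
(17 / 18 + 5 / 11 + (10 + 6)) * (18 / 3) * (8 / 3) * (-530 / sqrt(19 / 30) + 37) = 1019720 / 99 - 14606800 * sqrt(570) / 1881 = -175097.23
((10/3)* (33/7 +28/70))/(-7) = -358/147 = -2.44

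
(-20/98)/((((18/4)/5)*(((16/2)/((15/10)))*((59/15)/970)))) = -60625/5782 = -10.49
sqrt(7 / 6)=sqrt(42) / 6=1.08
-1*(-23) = 23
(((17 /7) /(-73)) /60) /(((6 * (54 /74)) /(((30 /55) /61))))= -629 /555467220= -0.00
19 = 19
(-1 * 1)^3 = -1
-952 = -952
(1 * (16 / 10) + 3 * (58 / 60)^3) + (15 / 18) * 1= 46289 / 9000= 5.14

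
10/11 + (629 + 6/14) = 48536/77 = 630.34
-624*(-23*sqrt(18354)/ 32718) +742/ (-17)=-742/ 17 +2392*sqrt(18354)/ 5453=15.78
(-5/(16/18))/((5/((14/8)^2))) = -441/128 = -3.45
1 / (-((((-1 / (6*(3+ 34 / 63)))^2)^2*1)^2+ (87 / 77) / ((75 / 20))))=-602753303387694460207360 / 181608787528776235617761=-3.32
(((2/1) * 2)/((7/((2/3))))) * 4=32/21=1.52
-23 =-23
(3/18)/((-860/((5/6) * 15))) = -5/2064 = -0.00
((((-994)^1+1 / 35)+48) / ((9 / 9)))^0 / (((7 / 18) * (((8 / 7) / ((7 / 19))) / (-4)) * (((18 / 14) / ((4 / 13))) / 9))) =-1764 / 247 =-7.14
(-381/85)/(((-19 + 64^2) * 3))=-127/346545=-0.00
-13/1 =-13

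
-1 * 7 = -7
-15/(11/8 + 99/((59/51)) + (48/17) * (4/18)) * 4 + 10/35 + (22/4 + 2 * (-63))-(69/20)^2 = -156784469553/1180589200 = -132.80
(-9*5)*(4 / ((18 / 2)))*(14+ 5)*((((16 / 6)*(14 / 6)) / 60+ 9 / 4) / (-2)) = 24149 / 54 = 447.20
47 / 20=2.35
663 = 663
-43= -43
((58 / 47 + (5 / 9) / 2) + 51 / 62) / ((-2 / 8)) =-122444 / 13113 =-9.34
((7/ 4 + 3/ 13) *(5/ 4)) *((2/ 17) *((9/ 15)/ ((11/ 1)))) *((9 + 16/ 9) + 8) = 1339/ 4488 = 0.30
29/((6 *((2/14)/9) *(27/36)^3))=6496/9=721.78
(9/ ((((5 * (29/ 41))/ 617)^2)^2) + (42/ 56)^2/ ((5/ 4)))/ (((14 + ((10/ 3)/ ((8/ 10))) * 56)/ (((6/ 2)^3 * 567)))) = 96727201179640935212601/ 187429465000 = 516072545902.22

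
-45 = -45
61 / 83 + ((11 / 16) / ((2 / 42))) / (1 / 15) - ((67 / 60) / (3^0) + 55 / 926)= 1993278823 / 9222960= 216.12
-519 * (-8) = 4152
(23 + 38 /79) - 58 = -2727 /79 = -34.52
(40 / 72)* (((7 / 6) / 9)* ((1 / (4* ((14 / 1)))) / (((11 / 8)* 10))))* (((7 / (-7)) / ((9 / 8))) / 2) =-1 / 24057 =-0.00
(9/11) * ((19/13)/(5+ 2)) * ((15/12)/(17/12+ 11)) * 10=25650/149149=0.17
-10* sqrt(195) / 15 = -2* sqrt(195) / 3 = -9.31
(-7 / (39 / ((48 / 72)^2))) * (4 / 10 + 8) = -392 / 585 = -0.67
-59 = -59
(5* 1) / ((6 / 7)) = 35 / 6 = 5.83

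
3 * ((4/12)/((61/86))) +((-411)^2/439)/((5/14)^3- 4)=-9288334670/96859643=-95.89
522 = 522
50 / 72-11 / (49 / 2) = 433 / 1764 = 0.25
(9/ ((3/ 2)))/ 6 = 1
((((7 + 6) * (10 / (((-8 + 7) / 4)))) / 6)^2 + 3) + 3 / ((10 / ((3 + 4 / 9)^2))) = 2029771 / 270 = 7517.67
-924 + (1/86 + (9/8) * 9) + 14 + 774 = -43297/344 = -125.86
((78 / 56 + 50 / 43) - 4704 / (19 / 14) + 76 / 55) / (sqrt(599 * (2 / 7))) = -4356030279 * sqrt(8386) / 1507299640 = -264.65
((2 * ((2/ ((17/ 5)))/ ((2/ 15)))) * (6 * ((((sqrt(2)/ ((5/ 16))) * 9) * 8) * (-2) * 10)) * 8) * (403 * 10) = -133705728000 * sqrt(2)/ 17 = -11122850229.68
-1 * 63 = -63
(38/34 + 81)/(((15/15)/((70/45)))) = 19544/153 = 127.74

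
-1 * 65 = -65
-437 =-437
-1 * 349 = -349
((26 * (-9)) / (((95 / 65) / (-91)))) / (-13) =-21294 / 19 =-1120.74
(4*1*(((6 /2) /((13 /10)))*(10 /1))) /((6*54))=100 /351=0.28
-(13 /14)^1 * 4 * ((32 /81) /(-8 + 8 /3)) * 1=52 /189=0.28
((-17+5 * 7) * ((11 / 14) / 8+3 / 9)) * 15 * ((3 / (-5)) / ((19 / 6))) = -11745 / 532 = -22.08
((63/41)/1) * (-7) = -441/41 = -10.76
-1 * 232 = -232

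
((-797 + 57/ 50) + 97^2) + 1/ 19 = 8182533/ 950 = 8613.19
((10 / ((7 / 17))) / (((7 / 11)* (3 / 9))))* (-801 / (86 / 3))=-6740415 / 2107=-3199.06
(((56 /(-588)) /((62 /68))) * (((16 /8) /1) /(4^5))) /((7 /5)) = -85 /583296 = -0.00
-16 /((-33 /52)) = 832 /33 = 25.21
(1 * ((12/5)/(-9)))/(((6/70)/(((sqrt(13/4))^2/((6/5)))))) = -8.43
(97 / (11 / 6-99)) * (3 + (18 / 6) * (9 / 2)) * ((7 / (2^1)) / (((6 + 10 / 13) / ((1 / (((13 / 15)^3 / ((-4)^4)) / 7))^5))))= -3090659872485333270528000000000000000 / 2295490432862685487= -1346405033207217127.17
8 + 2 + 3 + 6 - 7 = 12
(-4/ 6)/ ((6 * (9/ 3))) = -1/ 27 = -0.04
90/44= 45/22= 2.05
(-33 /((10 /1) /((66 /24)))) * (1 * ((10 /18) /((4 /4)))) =-121 /24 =-5.04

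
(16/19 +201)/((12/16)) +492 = 43384/57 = 761.12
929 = 929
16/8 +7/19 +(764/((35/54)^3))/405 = 37865979/4073125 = 9.30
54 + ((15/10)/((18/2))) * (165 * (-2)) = -1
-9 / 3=-3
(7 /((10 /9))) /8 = 63 /80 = 0.79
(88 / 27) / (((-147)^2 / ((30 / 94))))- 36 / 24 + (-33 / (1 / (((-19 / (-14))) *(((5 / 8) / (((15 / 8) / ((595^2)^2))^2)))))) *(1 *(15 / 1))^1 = -34296436331614730869364305545941 / 18281214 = -1876048074904365260937502.00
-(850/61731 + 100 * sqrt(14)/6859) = -100 * sqrt(14)/6859 - 850/61731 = -0.07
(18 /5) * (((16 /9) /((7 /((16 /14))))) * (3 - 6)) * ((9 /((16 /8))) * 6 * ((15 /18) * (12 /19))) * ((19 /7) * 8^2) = -2654208 /343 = -7738.22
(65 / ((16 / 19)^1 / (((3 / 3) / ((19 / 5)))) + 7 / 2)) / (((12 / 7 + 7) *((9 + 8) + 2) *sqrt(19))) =4550 *sqrt(19) / 1475407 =0.01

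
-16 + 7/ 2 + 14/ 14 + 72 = 121/ 2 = 60.50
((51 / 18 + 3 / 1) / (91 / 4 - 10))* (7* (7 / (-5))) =-686 / 153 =-4.48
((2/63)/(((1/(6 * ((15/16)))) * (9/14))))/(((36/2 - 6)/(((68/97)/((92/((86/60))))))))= 731/2891376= 0.00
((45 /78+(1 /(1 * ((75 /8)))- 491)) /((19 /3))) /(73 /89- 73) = 85094413 /79336400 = 1.07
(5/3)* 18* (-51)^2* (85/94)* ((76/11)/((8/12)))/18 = 21003075/517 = 40624.90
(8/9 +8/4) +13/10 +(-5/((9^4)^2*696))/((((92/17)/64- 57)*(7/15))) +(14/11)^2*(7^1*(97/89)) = 241061887563499278191/14568354506057807070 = 16.55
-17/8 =-2.12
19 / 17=1.12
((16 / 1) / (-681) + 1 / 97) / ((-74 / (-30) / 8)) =-34840 / 814703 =-0.04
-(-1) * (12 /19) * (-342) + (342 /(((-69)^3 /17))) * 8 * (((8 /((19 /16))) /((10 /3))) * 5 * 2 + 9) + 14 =-2508054 /12167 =-206.14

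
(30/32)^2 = 225/256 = 0.88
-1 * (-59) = 59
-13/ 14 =-0.93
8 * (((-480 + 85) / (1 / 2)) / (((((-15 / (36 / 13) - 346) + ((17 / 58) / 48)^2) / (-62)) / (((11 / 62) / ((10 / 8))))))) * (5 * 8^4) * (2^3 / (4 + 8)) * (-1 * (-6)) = -35312474857144320 / 2723709407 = -12964846.68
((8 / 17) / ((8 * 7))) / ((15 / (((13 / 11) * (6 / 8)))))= 13 / 26180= 0.00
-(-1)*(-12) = -12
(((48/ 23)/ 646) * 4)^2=9216/ 55190041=0.00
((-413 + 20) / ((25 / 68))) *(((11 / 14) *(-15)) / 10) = 220473 / 175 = 1259.85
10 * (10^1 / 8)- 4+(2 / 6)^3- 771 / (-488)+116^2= 177429557 / 13176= 13466.12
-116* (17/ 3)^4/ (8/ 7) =-16954763/ 162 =-104659.03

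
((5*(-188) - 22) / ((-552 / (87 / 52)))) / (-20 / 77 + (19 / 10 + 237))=413105 / 33810552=0.01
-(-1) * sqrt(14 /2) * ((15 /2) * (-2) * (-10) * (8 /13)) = 1200 * sqrt(7) /13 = 244.22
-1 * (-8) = 8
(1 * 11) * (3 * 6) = 198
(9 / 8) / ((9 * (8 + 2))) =1 / 80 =0.01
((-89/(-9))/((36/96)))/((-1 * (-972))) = 178/6561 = 0.03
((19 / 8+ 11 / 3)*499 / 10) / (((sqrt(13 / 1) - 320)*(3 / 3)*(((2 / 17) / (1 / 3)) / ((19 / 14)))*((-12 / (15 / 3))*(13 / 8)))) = 23370665*sqrt(13) / 8050075488+ 233706650 / 251564859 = 0.94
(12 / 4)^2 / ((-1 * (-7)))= 9 / 7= 1.29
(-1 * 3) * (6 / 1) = -18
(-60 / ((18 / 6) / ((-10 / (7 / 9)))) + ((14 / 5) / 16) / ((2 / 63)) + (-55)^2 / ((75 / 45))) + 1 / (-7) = 166201 / 80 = 2077.51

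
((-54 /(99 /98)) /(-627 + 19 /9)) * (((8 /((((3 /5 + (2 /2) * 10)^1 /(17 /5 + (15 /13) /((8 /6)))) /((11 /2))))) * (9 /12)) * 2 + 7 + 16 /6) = 66041073 /21312148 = 3.10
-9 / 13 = -0.69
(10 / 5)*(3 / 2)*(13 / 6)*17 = 221 / 2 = 110.50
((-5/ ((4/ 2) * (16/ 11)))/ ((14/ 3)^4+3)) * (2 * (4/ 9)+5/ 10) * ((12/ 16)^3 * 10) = -1670625/ 79173632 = -0.02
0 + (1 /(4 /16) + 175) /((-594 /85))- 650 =-675.61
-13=-13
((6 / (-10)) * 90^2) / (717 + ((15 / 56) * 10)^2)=-1270080 / 189251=-6.71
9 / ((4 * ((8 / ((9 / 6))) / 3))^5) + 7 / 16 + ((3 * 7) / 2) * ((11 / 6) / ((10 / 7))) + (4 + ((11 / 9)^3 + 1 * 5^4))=2523371526280813 / 3913788948480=644.74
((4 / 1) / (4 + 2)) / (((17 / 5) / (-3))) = -10 / 17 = -0.59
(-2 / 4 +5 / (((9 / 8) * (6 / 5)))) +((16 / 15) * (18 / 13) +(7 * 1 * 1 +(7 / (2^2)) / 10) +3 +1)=222613 / 14040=15.86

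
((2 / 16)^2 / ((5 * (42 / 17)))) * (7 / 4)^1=0.00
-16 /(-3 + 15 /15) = 8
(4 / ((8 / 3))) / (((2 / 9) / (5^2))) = 675 / 4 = 168.75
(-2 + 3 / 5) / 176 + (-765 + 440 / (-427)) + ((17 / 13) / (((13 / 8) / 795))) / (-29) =-788.10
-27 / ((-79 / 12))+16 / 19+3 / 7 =56443 / 10507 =5.37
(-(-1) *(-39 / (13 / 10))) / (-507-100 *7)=30 / 1207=0.02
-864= -864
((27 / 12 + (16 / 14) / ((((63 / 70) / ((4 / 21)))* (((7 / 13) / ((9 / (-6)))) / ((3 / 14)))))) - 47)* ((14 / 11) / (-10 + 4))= 1293497 / 135828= 9.52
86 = 86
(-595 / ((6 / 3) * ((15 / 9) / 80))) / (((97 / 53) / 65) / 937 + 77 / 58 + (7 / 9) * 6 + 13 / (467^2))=-1749202276904737200 / 734265938780027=-2382.25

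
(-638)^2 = 407044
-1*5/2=-5/2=-2.50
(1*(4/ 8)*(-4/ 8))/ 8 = -1/ 32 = -0.03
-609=-609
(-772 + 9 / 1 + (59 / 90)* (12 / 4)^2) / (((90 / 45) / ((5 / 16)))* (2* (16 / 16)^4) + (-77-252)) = 7571 / 3162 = 2.39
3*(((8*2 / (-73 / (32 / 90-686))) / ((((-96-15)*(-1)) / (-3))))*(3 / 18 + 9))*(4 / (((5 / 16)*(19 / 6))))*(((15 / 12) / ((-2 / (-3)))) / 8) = -5430304 / 51319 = -105.81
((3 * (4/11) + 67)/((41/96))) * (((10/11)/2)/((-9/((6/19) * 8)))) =-1917440/94259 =-20.34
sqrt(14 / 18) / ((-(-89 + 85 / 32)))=32 * sqrt(7) / 8289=0.01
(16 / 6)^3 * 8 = 4096 / 27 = 151.70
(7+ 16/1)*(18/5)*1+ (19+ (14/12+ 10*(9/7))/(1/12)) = 9453/35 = 270.09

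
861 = 861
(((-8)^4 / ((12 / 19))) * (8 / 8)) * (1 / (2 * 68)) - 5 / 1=2177 / 51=42.69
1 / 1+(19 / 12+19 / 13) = 631 / 156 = 4.04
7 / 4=1.75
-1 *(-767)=767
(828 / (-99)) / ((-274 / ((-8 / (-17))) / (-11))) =-368 / 2329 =-0.16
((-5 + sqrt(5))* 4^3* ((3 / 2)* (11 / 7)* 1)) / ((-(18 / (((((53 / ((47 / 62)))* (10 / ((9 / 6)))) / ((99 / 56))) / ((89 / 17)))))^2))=22368195899392000 / 3788433835857 - 4473639179878400* sqrt(5) / 3788433835857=3263.84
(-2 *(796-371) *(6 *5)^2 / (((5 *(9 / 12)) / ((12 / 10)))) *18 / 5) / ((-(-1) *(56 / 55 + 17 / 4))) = -193881600 / 1159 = -167283.52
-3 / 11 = -0.27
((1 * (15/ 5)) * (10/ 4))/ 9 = 5/ 6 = 0.83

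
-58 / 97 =-0.60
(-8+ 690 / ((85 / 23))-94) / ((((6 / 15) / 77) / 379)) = 6179929.41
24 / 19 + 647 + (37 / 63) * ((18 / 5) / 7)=3019071 / 4655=648.57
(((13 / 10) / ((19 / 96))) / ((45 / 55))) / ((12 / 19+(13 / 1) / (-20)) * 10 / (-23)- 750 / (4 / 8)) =-105248 / 19664895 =-0.01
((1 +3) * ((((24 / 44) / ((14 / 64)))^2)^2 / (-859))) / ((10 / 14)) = -5435817984 / 21568901585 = -0.25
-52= -52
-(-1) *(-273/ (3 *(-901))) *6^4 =117936/ 901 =130.89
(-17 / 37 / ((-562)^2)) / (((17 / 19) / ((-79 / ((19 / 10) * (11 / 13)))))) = 5135 / 64274254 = 0.00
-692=-692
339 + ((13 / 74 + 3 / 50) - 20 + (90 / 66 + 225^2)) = 518371473 / 10175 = 50945.60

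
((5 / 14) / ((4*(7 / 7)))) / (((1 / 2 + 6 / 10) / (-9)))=-225 / 308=-0.73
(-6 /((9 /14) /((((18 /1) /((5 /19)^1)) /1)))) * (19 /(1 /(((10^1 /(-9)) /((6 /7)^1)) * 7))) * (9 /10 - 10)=-1001590.49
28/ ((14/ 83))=166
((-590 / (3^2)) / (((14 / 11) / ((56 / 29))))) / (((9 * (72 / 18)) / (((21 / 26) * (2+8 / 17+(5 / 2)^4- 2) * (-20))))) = 1221271975 / 692172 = 1764.41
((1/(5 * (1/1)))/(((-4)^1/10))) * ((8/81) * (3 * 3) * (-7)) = 28/9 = 3.11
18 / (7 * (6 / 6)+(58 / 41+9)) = 1.03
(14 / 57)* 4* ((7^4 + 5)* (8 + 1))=404208 / 19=21274.11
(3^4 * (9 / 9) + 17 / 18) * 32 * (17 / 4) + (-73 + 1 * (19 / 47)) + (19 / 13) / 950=3044205223 / 274950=11071.85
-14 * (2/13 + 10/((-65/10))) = 252/13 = 19.38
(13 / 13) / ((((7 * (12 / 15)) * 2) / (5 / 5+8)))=45 / 56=0.80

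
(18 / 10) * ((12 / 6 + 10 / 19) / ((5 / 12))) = 5184 / 475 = 10.91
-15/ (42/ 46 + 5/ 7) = -2415/ 262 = -9.22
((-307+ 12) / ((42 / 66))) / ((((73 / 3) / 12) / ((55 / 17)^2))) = -353380500 / 147679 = -2392.90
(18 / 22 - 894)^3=-948413390625 / 1331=-712557017.75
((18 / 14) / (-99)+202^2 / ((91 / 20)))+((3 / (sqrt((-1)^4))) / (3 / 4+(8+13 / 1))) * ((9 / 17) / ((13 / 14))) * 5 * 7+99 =4475809518 / 493493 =9069.65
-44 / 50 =-22 / 25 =-0.88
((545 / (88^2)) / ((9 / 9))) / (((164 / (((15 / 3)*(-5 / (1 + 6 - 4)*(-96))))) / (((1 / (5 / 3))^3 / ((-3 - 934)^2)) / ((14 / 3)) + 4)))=669890355829 / 487827671408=1.37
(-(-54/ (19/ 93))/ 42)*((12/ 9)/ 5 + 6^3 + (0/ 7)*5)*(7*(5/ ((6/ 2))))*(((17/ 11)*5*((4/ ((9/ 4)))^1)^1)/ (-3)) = -136767040/ 1881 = -72709.75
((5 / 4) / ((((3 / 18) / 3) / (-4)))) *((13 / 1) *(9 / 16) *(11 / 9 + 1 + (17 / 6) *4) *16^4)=-584663040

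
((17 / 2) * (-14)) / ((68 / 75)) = -131.25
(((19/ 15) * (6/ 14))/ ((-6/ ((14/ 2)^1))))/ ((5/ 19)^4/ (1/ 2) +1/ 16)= -19808792/ 2254815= -8.79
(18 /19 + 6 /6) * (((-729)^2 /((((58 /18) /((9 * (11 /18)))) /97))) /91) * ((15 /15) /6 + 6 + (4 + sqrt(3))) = 188826833151 * sqrt(3) /100282 + 3839478940737 /200564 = 22404789.88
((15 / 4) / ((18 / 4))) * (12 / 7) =10 / 7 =1.43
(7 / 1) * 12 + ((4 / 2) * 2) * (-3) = 72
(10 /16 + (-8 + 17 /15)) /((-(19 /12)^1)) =749 /190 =3.94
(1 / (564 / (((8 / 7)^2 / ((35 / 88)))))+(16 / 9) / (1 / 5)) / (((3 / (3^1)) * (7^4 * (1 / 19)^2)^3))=0.03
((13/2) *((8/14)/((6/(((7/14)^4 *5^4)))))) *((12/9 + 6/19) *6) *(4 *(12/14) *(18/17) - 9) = -81339375/63308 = -1284.82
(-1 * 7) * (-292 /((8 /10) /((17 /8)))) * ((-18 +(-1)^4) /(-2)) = 738395 /16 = 46149.69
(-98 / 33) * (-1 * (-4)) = -392 / 33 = -11.88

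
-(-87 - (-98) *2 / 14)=73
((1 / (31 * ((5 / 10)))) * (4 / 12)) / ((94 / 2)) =2 / 4371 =0.00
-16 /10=-8 /5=-1.60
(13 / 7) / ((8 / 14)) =13 / 4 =3.25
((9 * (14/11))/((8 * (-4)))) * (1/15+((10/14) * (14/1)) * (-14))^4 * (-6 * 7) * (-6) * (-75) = 2853429120385347/1100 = 2594026473077.59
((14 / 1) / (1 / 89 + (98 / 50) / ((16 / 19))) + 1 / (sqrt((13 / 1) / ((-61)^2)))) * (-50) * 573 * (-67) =318901240000 / 27753 + 117092550 * sqrt(13) / 13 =43966324.57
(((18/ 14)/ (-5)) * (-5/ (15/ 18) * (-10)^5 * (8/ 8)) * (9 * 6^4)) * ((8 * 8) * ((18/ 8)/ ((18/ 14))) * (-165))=33256396800000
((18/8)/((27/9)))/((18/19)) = 19/24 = 0.79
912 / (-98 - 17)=-912 / 115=-7.93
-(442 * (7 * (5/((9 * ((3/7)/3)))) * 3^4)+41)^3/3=-925864426850416451/3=-308621475616805483.67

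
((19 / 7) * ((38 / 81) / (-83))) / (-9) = 722 / 423549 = 0.00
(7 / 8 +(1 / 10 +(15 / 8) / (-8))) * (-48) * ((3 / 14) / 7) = -2133 / 1960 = -1.09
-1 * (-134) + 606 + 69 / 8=5989 / 8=748.62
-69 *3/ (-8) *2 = 207/ 4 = 51.75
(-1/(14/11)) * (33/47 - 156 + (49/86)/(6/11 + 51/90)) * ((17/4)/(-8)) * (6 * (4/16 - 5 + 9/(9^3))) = 2746195969715/1495281312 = 1836.57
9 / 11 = 0.82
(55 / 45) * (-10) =-110 / 9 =-12.22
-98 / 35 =-2.80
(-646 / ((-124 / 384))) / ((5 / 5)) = 62016 / 31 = 2000.52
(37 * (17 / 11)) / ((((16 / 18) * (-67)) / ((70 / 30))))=-13209 / 5896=-2.24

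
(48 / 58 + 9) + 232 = 7013 / 29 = 241.83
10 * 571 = 5710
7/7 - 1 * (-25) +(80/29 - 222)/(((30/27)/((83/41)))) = -2220143/5945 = -373.45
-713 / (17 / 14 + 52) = -9982 / 745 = -13.40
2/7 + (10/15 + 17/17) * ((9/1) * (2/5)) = 6.29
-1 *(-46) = 46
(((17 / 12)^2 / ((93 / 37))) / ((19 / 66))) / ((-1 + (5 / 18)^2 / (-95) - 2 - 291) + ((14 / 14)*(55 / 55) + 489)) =0.01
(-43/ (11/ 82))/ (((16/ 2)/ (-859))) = 1514417/ 44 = 34418.57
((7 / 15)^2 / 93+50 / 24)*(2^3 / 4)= 174571 / 41850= 4.17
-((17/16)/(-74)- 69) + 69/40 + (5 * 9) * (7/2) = 1351177/5920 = 228.24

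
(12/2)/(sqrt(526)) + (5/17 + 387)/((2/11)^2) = 3 * sqrt(526)/263 + 199166/17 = 11715.91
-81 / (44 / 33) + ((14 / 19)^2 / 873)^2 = -24135103304723 / 397285653636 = -60.75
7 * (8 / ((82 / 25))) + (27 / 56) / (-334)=13091693 / 766864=17.07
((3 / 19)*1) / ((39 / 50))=50 / 247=0.20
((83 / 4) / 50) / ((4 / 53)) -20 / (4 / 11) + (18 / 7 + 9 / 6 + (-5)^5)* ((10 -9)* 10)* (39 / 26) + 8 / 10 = -262430727 / 5600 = -46862.63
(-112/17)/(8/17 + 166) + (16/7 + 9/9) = 32153/9905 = 3.25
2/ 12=1/ 6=0.17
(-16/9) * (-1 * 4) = 64/9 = 7.11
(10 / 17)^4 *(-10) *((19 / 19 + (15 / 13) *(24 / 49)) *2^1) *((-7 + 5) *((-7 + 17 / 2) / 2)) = 299100000 / 53202877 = 5.62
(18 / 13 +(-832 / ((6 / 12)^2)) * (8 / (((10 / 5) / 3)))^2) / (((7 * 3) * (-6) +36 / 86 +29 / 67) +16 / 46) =137606119158 / 35835241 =3839.97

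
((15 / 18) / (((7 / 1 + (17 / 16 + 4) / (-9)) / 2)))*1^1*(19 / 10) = 0.49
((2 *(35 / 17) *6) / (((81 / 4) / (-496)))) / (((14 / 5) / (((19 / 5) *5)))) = -1884800 / 459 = -4106.32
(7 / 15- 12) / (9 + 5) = -173 / 210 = -0.82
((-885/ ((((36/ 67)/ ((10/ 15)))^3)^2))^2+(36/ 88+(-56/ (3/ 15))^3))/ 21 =-8661776082961972618916696917/ 15779549071863715590144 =-548924.18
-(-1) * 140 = 140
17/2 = 8.50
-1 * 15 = -15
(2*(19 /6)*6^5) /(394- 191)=49248 /203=242.60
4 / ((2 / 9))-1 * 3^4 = -63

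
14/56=1/4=0.25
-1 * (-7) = 7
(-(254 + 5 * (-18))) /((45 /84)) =-4592 /15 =-306.13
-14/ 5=-2.80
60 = 60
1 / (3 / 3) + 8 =9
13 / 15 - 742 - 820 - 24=-1585.13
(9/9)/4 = 1/4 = 0.25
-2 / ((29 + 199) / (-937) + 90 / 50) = -9370 / 7293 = -1.28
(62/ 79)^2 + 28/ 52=93659/ 81133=1.15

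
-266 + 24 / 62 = -8234 / 31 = -265.61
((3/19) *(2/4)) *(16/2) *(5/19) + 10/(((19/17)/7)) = 22670/361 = 62.80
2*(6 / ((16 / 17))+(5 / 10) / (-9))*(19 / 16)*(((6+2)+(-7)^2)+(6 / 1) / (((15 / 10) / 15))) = 112385 / 64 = 1756.02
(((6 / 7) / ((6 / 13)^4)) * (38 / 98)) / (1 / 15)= 109.87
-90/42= -15/7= -2.14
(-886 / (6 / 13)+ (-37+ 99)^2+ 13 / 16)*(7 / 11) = 646849 / 528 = 1225.09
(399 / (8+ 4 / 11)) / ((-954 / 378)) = -92169 / 4876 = -18.90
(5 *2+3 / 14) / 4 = 143 / 56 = 2.55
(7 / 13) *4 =28 / 13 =2.15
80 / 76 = 20 / 19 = 1.05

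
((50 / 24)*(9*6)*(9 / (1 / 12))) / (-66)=-2025 / 11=-184.09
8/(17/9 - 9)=-9/8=-1.12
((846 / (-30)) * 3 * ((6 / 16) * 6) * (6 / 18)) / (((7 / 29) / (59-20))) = -1435239 / 140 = -10251.71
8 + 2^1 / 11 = 90 / 11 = 8.18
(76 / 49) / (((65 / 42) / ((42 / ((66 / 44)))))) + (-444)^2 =12815664 / 65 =197164.06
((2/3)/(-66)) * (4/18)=-2/891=-0.00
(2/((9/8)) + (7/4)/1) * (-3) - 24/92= -2993/276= -10.84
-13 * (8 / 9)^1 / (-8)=13 / 9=1.44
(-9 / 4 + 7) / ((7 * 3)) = 19 / 84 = 0.23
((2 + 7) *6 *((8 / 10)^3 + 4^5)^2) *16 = 14169935314944 / 15625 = 906875860.16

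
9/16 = 0.56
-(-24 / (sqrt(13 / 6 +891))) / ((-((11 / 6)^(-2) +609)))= -968 * sqrt(32154) / 131697425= -0.00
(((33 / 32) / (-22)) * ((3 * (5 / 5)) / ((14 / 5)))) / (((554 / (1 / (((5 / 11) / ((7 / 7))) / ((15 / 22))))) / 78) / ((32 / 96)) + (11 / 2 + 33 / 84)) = -1755 / 702304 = -0.00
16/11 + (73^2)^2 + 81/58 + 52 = 28398295.85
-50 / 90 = -5 / 9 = -0.56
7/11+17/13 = 278/143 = 1.94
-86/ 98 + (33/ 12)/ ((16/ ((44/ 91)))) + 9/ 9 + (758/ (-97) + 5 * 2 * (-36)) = -363426961/ 988624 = -367.61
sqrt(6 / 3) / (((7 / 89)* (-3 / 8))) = -712* sqrt(2) / 21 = -47.95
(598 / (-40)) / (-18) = 299 / 360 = 0.83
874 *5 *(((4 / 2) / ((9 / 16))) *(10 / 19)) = 73600 / 9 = 8177.78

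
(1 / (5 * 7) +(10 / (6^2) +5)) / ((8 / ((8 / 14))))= 3343 / 8820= 0.38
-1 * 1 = -1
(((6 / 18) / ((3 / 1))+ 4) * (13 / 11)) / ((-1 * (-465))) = 481 / 46035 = 0.01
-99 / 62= -1.60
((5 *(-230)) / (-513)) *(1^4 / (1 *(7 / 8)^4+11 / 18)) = 204800 / 109383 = 1.87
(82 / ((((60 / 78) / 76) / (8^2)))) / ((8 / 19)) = 6157216 / 5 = 1231443.20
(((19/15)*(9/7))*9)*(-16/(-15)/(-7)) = -2736/1225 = -2.23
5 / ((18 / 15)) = 25 / 6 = 4.17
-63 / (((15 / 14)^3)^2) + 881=1062308873 / 1265625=839.36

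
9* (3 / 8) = 27 / 8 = 3.38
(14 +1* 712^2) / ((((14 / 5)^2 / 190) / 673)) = 405154496625 / 49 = 8268459114.80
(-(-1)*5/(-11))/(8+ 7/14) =-10/187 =-0.05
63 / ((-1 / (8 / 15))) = -168 / 5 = -33.60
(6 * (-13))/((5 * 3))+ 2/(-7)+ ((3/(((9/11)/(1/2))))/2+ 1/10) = -1877/420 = -4.47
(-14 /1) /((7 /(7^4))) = -4802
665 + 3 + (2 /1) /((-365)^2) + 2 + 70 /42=268448381 /399675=671.67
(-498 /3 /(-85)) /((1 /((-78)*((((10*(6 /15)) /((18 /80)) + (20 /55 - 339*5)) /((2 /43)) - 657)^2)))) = -205276742584.91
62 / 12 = 31 / 6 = 5.17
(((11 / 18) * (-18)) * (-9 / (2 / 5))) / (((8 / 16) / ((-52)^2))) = 1338480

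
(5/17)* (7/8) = 35/136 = 0.26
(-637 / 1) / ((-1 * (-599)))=-637 / 599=-1.06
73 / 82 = 0.89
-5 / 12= -0.42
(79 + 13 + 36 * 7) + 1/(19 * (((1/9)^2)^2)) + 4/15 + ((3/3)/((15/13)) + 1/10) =393613/570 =690.55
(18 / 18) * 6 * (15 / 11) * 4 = 360 / 11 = 32.73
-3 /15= -1 /5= -0.20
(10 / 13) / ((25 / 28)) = 56 / 65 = 0.86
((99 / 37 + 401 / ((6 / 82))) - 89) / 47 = 598735 / 5217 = 114.77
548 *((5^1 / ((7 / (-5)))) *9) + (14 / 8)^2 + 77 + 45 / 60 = -1963749 / 112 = -17533.47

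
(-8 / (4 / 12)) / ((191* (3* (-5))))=8 / 955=0.01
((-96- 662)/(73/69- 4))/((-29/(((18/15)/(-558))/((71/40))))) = 139472/12957287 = 0.01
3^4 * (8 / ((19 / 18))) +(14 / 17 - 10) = 195324 / 323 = 604.72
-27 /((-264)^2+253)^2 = -27 /4892862601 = -0.00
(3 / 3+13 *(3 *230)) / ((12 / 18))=26913 / 2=13456.50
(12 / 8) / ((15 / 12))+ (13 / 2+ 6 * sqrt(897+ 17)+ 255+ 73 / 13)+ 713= 6 * sqrt(914)+ 127571 / 130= 1162.71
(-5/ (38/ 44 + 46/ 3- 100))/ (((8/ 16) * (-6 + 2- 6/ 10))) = -3300/ 127213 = -0.03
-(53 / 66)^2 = -2809 / 4356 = -0.64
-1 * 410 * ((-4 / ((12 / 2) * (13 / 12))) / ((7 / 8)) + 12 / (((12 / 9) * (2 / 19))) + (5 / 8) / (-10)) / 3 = -25291465 / 2184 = -11580.34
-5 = -5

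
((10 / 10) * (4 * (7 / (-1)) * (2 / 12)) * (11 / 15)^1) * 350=-10780 / 9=-1197.78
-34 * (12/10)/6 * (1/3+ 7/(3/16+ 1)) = -2414/57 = -42.35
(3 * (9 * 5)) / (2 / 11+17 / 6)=8910 / 199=44.77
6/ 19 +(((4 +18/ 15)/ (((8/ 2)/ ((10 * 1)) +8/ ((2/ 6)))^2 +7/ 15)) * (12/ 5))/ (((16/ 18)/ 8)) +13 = 13.50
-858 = -858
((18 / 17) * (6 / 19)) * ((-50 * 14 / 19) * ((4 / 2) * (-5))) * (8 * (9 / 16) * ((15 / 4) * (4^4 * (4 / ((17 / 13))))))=169827840000 / 104329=1627810.48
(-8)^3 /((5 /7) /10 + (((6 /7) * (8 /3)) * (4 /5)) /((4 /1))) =-35840 /37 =-968.65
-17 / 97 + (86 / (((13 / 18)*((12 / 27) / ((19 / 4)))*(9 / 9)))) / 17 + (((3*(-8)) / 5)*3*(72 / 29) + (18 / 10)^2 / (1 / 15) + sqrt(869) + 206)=323.01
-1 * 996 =-996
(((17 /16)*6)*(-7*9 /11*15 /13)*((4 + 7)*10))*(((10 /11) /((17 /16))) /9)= -63000 /143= -440.56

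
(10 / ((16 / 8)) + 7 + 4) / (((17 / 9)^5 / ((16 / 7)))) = 15116544 / 9938999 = 1.52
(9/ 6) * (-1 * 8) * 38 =-456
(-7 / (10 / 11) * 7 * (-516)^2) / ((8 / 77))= -690651423 / 5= -138130284.60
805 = 805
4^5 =1024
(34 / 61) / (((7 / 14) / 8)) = 544 / 61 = 8.92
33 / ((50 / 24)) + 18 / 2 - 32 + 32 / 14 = -853 / 175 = -4.87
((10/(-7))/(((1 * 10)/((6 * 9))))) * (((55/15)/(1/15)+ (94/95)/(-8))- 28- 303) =2833029/1330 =2130.10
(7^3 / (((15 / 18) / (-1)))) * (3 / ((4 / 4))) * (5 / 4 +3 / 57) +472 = -215933 / 190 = -1136.49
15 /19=0.79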